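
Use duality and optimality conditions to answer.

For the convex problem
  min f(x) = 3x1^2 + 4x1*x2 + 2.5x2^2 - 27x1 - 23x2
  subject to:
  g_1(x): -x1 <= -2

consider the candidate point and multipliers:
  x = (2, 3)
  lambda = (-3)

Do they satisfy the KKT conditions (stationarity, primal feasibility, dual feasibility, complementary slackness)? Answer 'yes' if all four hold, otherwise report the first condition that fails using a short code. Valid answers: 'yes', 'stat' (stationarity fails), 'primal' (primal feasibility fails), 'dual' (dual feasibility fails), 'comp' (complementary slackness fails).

Gradient of f: grad f(x) = Q x + c = (-3, 0)
Constraint values g_i(x) = a_i^T x - b_i:
  g_1((2, 3)) = 0
Stationarity residual: grad f(x) + sum_i lambda_i a_i = (0, 0)
  -> stationarity OK
Primal feasibility (all g_i <= 0): OK
Dual feasibility (all lambda_i >= 0): FAILS
Complementary slackness (lambda_i * g_i(x) = 0 for all i): OK

Verdict: the first failing condition is dual_feasibility -> dual.

dual


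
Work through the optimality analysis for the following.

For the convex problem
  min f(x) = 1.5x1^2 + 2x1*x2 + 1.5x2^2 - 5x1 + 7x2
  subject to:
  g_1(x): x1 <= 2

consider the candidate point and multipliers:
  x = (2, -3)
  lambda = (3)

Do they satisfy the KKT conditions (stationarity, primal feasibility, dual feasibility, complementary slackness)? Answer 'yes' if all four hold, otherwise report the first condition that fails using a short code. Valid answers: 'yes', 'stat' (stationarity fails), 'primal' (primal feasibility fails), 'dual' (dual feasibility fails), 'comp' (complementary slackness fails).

Gradient of f: grad f(x) = Q x + c = (-5, 2)
Constraint values g_i(x) = a_i^T x - b_i:
  g_1((2, -3)) = 0
Stationarity residual: grad f(x) + sum_i lambda_i a_i = (-2, 2)
  -> stationarity FAILS
Primal feasibility (all g_i <= 0): OK
Dual feasibility (all lambda_i >= 0): OK
Complementary slackness (lambda_i * g_i(x) = 0 for all i): OK

Verdict: the first failing condition is stationarity -> stat.

stat


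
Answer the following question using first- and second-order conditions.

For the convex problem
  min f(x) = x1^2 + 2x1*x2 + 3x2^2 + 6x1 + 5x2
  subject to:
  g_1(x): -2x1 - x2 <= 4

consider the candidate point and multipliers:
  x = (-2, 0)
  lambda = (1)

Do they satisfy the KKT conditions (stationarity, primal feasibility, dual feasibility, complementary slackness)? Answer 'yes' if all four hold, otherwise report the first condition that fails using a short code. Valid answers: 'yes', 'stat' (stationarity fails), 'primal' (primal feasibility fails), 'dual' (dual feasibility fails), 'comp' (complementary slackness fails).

Gradient of f: grad f(x) = Q x + c = (2, 1)
Constraint values g_i(x) = a_i^T x - b_i:
  g_1((-2, 0)) = 0
Stationarity residual: grad f(x) + sum_i lambda_i a_i = (0, 0)
  -> stationarity OK
Primal feasibility (all g_i <= 0): OK
Dual feasibility (all lambda_i >= 0): OK
Complementary slackness (lambda_i * g_i(x) = 0 for all i): OK

Verdict: yes, KKT holds.

yes


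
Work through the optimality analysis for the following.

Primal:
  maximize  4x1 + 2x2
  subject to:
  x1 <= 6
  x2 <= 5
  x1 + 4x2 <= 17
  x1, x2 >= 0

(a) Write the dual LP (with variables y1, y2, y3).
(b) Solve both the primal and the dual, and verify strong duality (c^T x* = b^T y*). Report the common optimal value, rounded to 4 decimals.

The standard primal-dual pair for 'max c^T x s.t. A x <= b, x >= 0' is:
  Dual:  min b^T y  s.t.  A^T y >= c,  y >= 0.

So the dual LP is:
  minimize  6y1 + 5y2 + 17y3
  subject to:
    y1 + y3 >= 4
    y2 + 4y3 >= 2
    y1, y2, y3 >= 0

Solving the primal: x* = (6, 2.75).
  primal value c^T x* = 29.5.
Solving the dual: y* = (3.5, 0, 0.5).
  dual value b^T y* = 29.5.
Strong duality: c^T x* = b^T y*. Confirmed.

29.5


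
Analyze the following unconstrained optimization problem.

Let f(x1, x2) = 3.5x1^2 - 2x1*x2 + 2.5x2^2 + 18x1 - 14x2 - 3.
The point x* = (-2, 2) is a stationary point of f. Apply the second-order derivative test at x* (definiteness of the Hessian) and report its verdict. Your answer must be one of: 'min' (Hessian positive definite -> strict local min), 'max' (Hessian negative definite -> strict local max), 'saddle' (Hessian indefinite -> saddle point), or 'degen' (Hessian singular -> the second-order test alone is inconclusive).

Compute the Hessian H = grad^2 f:
  H = [[7, -2], [-2, 5]]
Verify stationarity: grad f(x*) = H x* + g = (0, 0).
Eigenvalues of H: 3.7639, 8.2361.
Both eigenvalues > 0, so H is positive definite -> x* is a strict local min.

min


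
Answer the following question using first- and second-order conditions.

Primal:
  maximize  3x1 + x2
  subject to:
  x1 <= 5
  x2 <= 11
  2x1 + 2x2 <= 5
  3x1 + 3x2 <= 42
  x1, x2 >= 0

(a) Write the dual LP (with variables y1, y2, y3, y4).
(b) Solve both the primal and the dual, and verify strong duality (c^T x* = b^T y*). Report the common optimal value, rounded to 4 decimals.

The standard primal-dual pair for 'max c^T x s.t. A x <= b, x >= 0' is:
  Dual:  min b^T y  s.t.  A^T y >= c,  y >= 0.

So the dual LP is:
  minimize  5y1 + 11y2 + 5y3 + 42y4
  subject to:
    y1 + 2y3 + 3y4 >= 3
    y2 + 2y3 + 3y4 >= 1
    y1, y2, y3, y4 >= 0

Solving the primal: x* = (2.5, 0).
  primal value c^T x* = 7.5.
Solving the dual: y* = (0, 0, 1.5, 0).
  dual value b^T y* = 7.5.
Strong duality: c^T x* = b^T y*. Confirmed.

7.5


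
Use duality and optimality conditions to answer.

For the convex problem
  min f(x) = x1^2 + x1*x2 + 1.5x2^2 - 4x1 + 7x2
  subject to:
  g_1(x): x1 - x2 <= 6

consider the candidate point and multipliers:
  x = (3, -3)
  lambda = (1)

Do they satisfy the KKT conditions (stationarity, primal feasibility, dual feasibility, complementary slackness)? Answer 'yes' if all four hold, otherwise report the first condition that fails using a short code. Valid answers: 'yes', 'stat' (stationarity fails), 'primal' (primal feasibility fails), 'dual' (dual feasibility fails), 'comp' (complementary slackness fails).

Gradient of f: grad f(x) = Q x + c = (-1, 1)
Constraint values g_i(x) = a_i^T x - b_i:
  g_1((3, -3)) = 0
Stationarity residual: grad f(x) + sum_i lambda_i a_i = (0, 0)
  -> stationarity OK
Primal feasibility (all g_i <= 0): OK
Dual feasibility (all lambda_i >= 0): OK
Complementary slackness (lambda_i * g_i(x) = 0 for all i): OK

Verdict: yes, KKT holds.

yes


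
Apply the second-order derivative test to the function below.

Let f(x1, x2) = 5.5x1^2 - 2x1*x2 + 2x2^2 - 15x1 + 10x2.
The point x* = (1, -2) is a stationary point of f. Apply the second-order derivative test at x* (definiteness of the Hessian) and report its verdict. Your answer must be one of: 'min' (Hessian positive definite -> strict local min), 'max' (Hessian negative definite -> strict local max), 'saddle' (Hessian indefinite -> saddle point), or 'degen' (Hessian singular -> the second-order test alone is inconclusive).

Compute the Hessian H = grad^2 f:
  H = [[11, -2], [-2, 4]]
Verify stationarity: grad f(x*) = H x* + g = (0, 0).
Eigenvalues of H: 3.4689, 11.5311.
Both eigenvalues > 0, so H is positive definite -> x* is a strict local min.

min


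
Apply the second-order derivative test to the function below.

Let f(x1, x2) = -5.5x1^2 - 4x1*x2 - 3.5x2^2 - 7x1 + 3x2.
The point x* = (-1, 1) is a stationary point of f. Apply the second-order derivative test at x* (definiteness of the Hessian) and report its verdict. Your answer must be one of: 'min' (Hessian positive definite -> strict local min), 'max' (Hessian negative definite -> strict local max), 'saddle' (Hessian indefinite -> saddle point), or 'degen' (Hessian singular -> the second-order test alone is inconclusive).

Compute the Hessian H = grad^2 f:
  H = [[-11, -4], [-4, -7]]
Verify stationarity: grad f(x*) = H x* + g = (0, 0).
Eigenvalues of H: -13.4721, -4.5279.
Both eigenvalues < 0, so H is negative definite -> x* is a strict local max.

max


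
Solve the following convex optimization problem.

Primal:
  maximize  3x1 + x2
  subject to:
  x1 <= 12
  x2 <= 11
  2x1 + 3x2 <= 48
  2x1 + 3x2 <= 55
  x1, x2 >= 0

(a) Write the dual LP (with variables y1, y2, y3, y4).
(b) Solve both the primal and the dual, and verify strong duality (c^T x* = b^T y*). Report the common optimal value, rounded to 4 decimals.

The standard primal-dual pair for 'max c^T x s.t. A x <= b, x >= 0' is:
  Dual:  min b^T y  s.t.  A^T y >= c,  y >= 0.

So the dual LP is:
  minimize  12y1 + 11y2 + 48y3 + 55y4
  subject to:
    y1 + 2y3 + 2y4 >= 3
    y2 + 3y3 + 3y4 >= 1
    y1, y2, y3, y4 >= 0

Solving the primal: x* = (12, 8).
  primal value c^T x* = 44.
Solving the dual: y* = (2.3333, 0, 0.3333, 0).
  dual value b^T y* = 44.
Strong duality: c^T x* = b^T y*. Confirmed.

44


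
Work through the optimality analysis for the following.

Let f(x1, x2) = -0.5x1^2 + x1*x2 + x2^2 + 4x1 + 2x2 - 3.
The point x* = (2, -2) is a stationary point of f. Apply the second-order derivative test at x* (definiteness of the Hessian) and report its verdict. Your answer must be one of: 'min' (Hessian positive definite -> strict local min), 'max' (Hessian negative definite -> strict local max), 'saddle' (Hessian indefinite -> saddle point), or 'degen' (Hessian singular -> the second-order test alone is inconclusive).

Compute the Hessian H = grad^2 f:
  H = [[-1, 1], [1, 2]]
Verify stationarity: grad f(x*) = H x* + g = (0, 0).
Eigenvalues of H: -1.3028, 2.3028.
Eigenvalues have mixed signs, so H is indefinite -> x* is a saddle point.

saddle


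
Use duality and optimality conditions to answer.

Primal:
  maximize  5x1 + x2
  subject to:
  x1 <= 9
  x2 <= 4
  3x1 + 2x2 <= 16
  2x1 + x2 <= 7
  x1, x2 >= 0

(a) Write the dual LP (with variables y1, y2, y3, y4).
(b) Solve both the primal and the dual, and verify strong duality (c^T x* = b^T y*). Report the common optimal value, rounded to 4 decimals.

The standard primal-dual pair for 'max c^T x s.t. A x <= b, x >= 0' is:
  Dual:  min b^T y  s.t.  A^T y >= c,  y >= 0.

So the dual LP is:
  minimize  9y1 + 4y2 + 16y3 + 7y4
  subject to:
    y1 + 3y3 + 2y4 >= 5
    y2 + 2y3 + y4 >= 1
    y1, y2, y3, y4 >= 0

Solving the primal: x* = (3.5, 0).
  primal value c^T x* = 17.5.
Solving the dual: y* = (0, 0, 0, 2.5).
  dual value b^T y* = 17.5.
Strong duality: c^T x* = b^T y*. Confirmed.

17.5


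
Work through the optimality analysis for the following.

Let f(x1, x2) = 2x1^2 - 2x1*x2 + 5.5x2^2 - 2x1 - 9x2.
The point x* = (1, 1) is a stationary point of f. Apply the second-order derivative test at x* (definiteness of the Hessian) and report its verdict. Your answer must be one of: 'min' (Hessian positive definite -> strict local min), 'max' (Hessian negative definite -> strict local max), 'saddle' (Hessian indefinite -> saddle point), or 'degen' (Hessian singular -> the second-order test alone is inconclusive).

Compute the Hessian H = grad^2 f:
  H = [[4, -2], [-2, 11]]
Verify stationarity: grad f(x*) = H x* + g = (0, 0).
Eigenvalues of H: 3.4689, 11.5311.
Both eigenvalues > 0, so H is positive definite -> x* is a strict local min.

min


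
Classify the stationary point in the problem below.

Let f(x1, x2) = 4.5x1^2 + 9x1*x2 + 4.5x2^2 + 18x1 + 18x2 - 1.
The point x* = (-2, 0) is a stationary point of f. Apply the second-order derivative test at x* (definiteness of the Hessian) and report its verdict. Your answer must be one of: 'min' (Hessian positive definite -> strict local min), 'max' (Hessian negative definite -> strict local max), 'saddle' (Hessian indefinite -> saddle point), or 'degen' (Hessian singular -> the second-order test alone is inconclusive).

Compute the Hessian H = grad^2 f:
  H = [[9, 9], [9, 9]]
Verify stationarity: grad f(x*) = H x* + g = (0, 0).
Eigenvalues of H: 0, 18.
H has a zero eigenvalue (singular; positive semidefinite but not definite), so H is neither positive definite, negative definite, nor indefinite. The second-order test alone is inconclusive -> degen.
(Indeed, f is constant along the null direction of H through x*, so x* is not a strict local extremum.)

degen


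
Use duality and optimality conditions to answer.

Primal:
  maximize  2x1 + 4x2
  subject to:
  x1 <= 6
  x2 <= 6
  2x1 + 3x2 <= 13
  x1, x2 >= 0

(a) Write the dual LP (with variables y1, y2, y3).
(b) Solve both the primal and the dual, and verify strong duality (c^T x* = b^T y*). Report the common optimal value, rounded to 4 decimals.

The standard primal-dual pair for 'max c^T x s.t. A x <= b, x >= 0' is:
  Dual:  min b^T y  s.t.  A^T y >= c,  y >= 0.

So the dual LP is:
  minimize  6y1 + 6y2 + 13y3
  subject to:
    y1 + 2y3 >= 2
    y2 + 3y3 >= 4
    y1, y2, y3 >= 0

Solving the primal: x* = (0, 4.3333).
  primal value c^T x* = 17.3333.
Solving the dual: y* = (0, 0, 1.3333).
  dual value b^T y* = 17.3333.
Strong duality: c^T x* = b^T y*. Confirmed.

17.3333


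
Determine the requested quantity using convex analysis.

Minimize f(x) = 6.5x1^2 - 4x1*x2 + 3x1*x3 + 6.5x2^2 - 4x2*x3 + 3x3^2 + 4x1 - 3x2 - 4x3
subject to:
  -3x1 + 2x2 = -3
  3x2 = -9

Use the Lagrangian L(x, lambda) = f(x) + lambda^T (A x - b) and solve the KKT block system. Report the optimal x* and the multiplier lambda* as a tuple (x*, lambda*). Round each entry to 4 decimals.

Form the Lagrangian:
  L(x, lambda) = (1/2) x^T Q x + c^T x + lambda^T (A x - b)
Stationarity (grad_x L = 0): Q x + c + A^T lambda = 0.
Primal feasibility: A x = b.

This gives the KKT block system:
  [ Q   A^T ] [ x     ]   [-c ]
  [ A    0  ] [ lambda ] = [ b ]

Solving the linear system:
  x*      = (-1, -3, -0.8333)
  lambda* = (0.1667, 11.4444)
  f(x*)   = 55.9167

x* = (-1, -3, -0.8333), lambda* = (0.1667, 11.4444)


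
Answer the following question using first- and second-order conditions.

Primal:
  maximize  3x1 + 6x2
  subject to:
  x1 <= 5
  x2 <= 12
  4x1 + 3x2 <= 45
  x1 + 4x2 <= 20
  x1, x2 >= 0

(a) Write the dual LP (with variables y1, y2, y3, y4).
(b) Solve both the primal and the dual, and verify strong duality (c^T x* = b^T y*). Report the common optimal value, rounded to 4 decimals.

The standard primal-dual pair for 'max c^T x s.t. A x <= b, x >= 0' is:
  Dual:  min b^T y  s.t.  A^T y >= c,  y >= 0.

So the dual LP is:
  minimize  5y1 + 12y2 + 45y3 + 20y4
  subject to:
    y1 + 4y3 + y4 >= 3
    y2 + 3y3 + 4y4 >= 6
    y1, y2, y3, y4 >= 0

Solving the primal: x* = (5, 3.75).
  primal value c^T x* = 37.5.
Solving the dual: y* = (1.5, 0, 0, 1.5).
  dual value b^T y* = 37.5.
Strong duality: c^T x* = b^T y*. Confirmed.

37.5


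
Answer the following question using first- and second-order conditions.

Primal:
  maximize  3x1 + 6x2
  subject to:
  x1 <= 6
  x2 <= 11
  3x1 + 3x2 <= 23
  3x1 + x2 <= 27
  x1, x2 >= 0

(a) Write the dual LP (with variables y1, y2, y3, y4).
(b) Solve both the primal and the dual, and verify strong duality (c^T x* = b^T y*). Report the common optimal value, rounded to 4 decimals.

The standard primal-dual pair for 'max c^T x s.t. A x <= b, x >= 0' is:
  Dual:  min b^T y  s.t.  A^T y >= c,  y >= 0.

So the dual LP is:
  minimize  6y1 + 11y2 + 23y3 + 27y4
  subject to:
    y1 + 3y3 + 3y4 >= 3
    y2 + 3y3 + y4 >= 6
    y1, y2, y3, y4 >= 0

Solving the primal: x* = (0, 7.6667).
  primal value c^T x* = 46.
Solving the dual: y* = (0, 0, 2, 0).
  dual value b^T y* = 46.
Strong duality: c^T x* = b^T y*. Confirmed.

46


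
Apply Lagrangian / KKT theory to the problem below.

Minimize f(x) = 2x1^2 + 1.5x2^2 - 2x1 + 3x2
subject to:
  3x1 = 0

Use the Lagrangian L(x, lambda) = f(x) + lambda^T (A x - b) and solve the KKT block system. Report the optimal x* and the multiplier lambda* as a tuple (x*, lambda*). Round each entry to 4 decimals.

Form the Lagrangian:
  L(x, lambda) = (1/2) x^T Q x + c^T x + lambda^T (A x - b)
Stationarity (grad_x L = 0): Q x + c + A^T lambda = 0.
Primal feasibility: A x = b.

This gives the KKT block system:
  [ Q   A^T ] [ x     ]   [-c ]
  [ A    0  ] [ lambda ] = [ b ]

Solving the linear system:
  x*      = (0, -1)
  lambda* = (0.6667)
  f(x*)   = -1.5

x* = (0, -1), lambda* = (0.6667)


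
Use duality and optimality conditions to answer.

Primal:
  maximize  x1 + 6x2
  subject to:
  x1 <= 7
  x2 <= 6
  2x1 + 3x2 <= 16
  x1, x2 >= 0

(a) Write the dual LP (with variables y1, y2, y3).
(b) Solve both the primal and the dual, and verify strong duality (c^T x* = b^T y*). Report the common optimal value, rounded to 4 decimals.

The standard primal-dual pair for 'max c^T x s.t. A x <= b, x >= 0' is:
  Dual:  min b^T y  s.t.  A^T y >= c,  y >= 0.

So the dual LP is:
  minimize  7y1 + 6y2 + 16y3
  subject to:
    y1 + 2y3 >= 1
    y2 + 3y3 >= 6
    y1, y2, y3 >= 0

Solving the primal: x* = (0, 5.3333).
  primal value c^T x* = 32.
Solving the dual: y* = (0, 0, 2).
  dual value b^T y* = 32.
Strong duality: c^T x* = b^T y*. Confirmed.

32


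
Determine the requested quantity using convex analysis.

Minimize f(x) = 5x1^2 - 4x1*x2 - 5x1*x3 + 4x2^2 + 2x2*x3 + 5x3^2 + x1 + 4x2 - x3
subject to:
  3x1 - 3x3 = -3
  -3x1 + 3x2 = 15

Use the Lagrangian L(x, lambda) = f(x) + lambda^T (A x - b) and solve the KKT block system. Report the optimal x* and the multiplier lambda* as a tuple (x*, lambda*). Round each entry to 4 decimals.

Form the Lagrangian:
  L(x, lambda) = (1/2) x^T Q x + c^T x + lambda^T (A x - b)
Stationarity (grad_x L = 0): Q x + c + A^T lambda = 0.
Primal feasibility: A x = b.

This gives the KKT block system:
  [ Q   A^T ] [ x     ]   [-c ]
  [ A    0  ] [ lambda ] = [ b ]

Solving the linear system:
  x*      = (-2.9286, 2.0714, -1.9286)
  lambda* = (-0.5, -9.4762)
  f(x*)   = 73.9643

x* = (-2.9286, 2.0714, -1.9286), lambda* = (-0.5, -9.4762)


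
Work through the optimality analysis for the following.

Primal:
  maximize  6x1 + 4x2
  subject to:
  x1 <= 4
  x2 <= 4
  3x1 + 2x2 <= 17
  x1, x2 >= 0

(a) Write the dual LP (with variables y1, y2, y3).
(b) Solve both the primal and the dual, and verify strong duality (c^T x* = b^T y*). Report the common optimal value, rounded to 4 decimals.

The standard primal-dual pair for 'max c^T x s.t. A x <= b, x >= 0' is:
  Dual:  min b^T y  s.t.  A^T y >= c,  y >= 0.

So the dual LP is:
  minimize  4y1 + 4y2 + 17y3
  subject to:
    y1 + 3y3 >= 6
    y2 + 2y3 >= 4
    y1, y2, y3 >= 0

Solving the primal: x* = (3, 4).
  primal value c^T x* = 34.
Solving the dual: y* = (0, 0, 2).
  dual value b^T y* = 34.
Strong duality: c^T x* = b^T y*. Confirmed.

34


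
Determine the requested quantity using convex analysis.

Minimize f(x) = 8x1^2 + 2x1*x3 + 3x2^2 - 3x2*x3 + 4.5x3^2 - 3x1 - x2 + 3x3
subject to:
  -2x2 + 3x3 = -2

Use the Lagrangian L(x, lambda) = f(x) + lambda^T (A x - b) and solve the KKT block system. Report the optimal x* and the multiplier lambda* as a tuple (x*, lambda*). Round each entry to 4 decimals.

Form the Lagrangian:
  L(x, lambda) = (1/2) x^T Q x + c^T x + lambda^T (A x - b)
Stationarity (grad_x L = 0): Q x + c + A^T lambda = 0.
Primal feasibility: A x = b.

This gives the KKT block system:
  [ Q   A^T ] [ x     ]   [-c ]
  [ A    0  ] [ lambda ] = [ b ]

Solving the linear system:
  x*      = (0.2618, 0.1085, -0.5943)
  lambda* = (0.717)
  f(x*)   = -0.6215

x* = (0.2618, 0.1085, -0.5943), lambda* = (0.717)


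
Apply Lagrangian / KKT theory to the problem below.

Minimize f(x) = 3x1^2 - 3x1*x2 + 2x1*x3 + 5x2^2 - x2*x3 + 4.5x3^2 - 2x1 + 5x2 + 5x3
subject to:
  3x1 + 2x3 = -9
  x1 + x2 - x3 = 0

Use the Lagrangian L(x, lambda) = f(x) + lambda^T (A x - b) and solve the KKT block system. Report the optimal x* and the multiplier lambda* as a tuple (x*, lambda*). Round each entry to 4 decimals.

Form the Lagrangian:
  L(x, lambda) = (1/2) x^T Q x + c^T x + lambda^T (A x - b)
Stationarity (grad_x L = 0): Q x + c + A^T lambda = 0.
Primal feasibility: A x = b.

This gives the KKT block system:
  [ Q   A^T ] [ x     ]   [-c ]
  [ A    0  ] [ lambda ] = [ b ]

Solving the linear system:
  x*      = (-1.5263, -0.6842, -2.2105)
  lambda* = (6.1579, -4.9474)
  f(x*)   = 22

x* = (-1.5263, -0.6842, -2.2105), lambda* = (6.1579, -4.9474)


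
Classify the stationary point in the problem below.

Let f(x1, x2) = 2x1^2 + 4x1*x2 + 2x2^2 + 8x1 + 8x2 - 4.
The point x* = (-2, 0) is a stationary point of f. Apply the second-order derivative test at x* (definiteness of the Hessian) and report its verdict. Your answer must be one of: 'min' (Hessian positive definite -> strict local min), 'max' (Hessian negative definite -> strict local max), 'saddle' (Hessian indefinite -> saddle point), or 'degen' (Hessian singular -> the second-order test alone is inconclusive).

Compute the Hessian H = grad^2 f:
  H = [[4, 4], [4, 4]]
Verify stationarity: grad f(x*) = H x* + g = (0, 0).
Eigenvalues of H: 0, 8.
H has a zero eigenvalue (singular; positive semidefinite but not definite), so H is neither positive definite, negative definite, nor indefinite. The second-order test alone is inconclusive -> degen.
(Indeed, f is constant along the null direction of H through x*, so x* is not a strict local extremum.)

degen


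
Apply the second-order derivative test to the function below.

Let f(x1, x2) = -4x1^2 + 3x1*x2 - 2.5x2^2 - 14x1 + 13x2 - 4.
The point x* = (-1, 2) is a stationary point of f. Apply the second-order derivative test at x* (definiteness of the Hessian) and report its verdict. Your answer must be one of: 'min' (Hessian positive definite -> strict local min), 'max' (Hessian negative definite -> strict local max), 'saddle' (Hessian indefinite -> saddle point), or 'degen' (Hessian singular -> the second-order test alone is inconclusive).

Compute the Hessian H = grad^2 f:
  H = [[-8, 3], [3, -5]]
Verify stationarity: grad f(x*) = H x* + g = (0, 0).
Eigenvalues of H: -9.8541, -3.1459.
Both eigenvalues < 0, so H is negative definite -> x* is a strict local max.

max


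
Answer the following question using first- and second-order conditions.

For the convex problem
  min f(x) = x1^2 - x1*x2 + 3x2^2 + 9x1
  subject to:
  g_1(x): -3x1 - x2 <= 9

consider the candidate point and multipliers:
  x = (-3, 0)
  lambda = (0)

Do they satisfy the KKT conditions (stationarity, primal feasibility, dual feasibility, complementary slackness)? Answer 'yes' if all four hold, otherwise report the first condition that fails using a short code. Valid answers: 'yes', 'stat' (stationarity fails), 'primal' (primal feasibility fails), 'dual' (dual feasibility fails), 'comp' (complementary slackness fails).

Gradient of f: grad f(x) = Q x + c = (3, 3)
Constraint values g_i(x) = a_i^T x - b_i:
  g_1((-3, 0)) = 0
Stationarity residual: grad f(x) + sum_i lambda_i a_i = (3, 3)
  -> stationarity FAILS
Primal feasibility (all g_i <= 0): OK
Dual feasibility (all lambda_i >= 0): OK
Complementary slackness (lambda_i * g_i(x) = 0 for all i): OK

Verdict: the first failing condition is stationarity -> stat.

stat


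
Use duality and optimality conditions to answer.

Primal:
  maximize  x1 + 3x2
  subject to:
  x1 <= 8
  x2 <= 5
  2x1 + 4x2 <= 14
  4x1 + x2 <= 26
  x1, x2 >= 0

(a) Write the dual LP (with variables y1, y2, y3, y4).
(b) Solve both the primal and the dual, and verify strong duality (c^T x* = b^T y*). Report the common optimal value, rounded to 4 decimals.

The standard primal-dual pair for 'max c^T x s.t. A x <= b, x >= 0' is:
  Dual:  min b^T y  s.t.  A^T y >= c,  y >= 0.

So the dual LP is:
  minimize  8y1 + 5y2 + 14y3 + 26y4
  subject to:
    y1 + 2y3 + 4y4 >= 1
    y2 + 4y3 + y4 >= 3
    y1, y2, y3, y4 >= 0

Solving the primal: x* = (0, 3.5).
  primal value c^T x* = 10.5.
Solving the dual: y* = (0, 0, 0.75, 0).
  dual value b^T y* = 10.5.
Strong duality: c^T x* = b^T y*. Confirmed.

10.5


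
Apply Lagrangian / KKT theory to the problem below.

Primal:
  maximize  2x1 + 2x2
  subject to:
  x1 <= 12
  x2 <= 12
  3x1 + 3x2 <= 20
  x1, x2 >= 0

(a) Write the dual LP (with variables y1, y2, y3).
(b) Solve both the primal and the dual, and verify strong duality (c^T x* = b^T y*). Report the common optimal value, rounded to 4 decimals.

The standard primal-dual pair for 'max c^T x s.t. A x <= b, x >= 0' is:
  Dual:  min b^T y  s.t.  A^T y >= c,  y >= 0.

So the dual LP is:
  minimize  12y1 + 12y2 + 20y3
  subject to:
    y1 + 3y3 >= 2
    y2 + 3y3 >= 2
    y1, y2, y3 >= 0

Solving the primal: x* = (6.6667, 0).
  primal value c^T x* = 13.3333.
Solving the dual: y* = (0, 0, 0.6667).
  dual value b^T y* = 13.3333.
Strong duality: c^T x* = b^T y*. Confirmed.

13.3333


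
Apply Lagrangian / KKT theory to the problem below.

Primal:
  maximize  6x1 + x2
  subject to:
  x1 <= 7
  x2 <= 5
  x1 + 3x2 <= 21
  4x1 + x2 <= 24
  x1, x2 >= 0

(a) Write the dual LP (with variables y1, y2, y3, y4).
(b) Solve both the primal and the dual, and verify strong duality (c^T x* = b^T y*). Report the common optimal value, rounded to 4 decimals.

The standard primal-dual pair for 'max c^T x s.t. A x <= b, x >= 0' is:
  Dual:  min b^T y  s.t.  A^T y >= c,  y >= 0.

So the dual LP is:
  minimize  7y1 + 5y2 + 21y3 + 24y4
  subject to:
    y1 + y3 + 4y4 >= 6
    y2 + 3y3 + y4 >= 1
    y1, y2, y3, y4 >= 0

Solving the primal: x* = (6, 0).
  primal value c^T x* = 36.
Solving the dual: y* = (0, 0, 0, 1.5).
  dual value b^T y* = 36.
Strong duality: c^T x* = b^T y*. Confirmed.

36


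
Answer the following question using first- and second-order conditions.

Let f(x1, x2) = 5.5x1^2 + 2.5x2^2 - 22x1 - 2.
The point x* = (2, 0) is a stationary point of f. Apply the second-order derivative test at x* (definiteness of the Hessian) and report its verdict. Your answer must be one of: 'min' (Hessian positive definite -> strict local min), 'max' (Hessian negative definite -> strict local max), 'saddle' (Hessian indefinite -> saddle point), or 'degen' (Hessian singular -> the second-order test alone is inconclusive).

Compute the Hessian H = grad^2 f:
  H = [[11, 0], [0, 5]]
Verify stationarity: grad f(x*) = H x* + g = (0, 0).
Eigenvalues of H: 5, 11.
Both eigenvalues > 0, so H is positive definite -> x* is a strict local min.

min


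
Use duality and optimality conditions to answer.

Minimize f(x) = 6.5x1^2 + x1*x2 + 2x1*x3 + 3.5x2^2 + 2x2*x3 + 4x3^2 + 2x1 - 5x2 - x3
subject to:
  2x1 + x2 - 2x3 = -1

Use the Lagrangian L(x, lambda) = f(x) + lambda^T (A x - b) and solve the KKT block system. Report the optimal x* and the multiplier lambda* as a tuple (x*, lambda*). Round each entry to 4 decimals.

Form the Lagrangian:
  L(x, lambda) = (1/2) x^T Q x + c^T x + lambda^T (A x - b)
Stationarity (grad_x L = 0): Q x + c + A^T lambda = 0.
Primal feasibility: A x = b.

This gives the KKT block system:
  [ Q   A^T ] [ x     ]   [-c ]
  [ A    0  ] [ lambda ] = [ b ]

Solving the linear system:
  x*      = (-0.4076, 0.5237, 0.3543)
  lambda* = (1.0332)
  f(x*)   = -1.3774

x* = (-0.4076, 0.5237, 0.3543), lambda* = (1.0332)


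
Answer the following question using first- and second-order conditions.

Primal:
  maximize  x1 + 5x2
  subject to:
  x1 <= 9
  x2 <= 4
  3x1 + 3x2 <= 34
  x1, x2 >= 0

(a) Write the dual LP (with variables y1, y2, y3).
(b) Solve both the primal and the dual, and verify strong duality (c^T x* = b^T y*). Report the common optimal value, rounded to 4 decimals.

The standard primal-dual pair for 'max c^T x s.t. A x <= b, x >= 0' is:
  Dual:  min b^T y  s.t.  A^T y >= c,  y >= 0.

So the dual LP is:
  minimize  9y1 + 4y2 + 34y3
  subject to:
    y1 + 3y3 >= 1
    y2 + 3y3 >= 5
    y1, y2, y3 >= 0

Solving the primal: x* = (7.3333, 4).
  primal value c^T x* = 27.3333.
Solving the dual: y* = (0, 4, 0.3333).
  dual value b^T y* = 27.3333.
Strong duality: c^T x* = b^T y*. Confirmed.

27.3333


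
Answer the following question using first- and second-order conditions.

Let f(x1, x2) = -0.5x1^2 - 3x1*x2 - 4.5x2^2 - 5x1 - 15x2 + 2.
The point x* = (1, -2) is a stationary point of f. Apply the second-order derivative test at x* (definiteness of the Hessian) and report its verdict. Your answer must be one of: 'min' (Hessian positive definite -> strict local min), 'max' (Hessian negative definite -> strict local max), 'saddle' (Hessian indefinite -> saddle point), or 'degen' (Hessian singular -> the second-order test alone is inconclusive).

Compute the Hessian H = grad^2 f:
  H = [[-1, -3], [-3, -9]]
Verify stationarity: grad f(x*) = H x* + g = (0, 0).
Eigenvalues of H: -10, 0.
H has a zero eigenvalue (singular; negative semidefinite but not definite), so H is neither positive definite, negative definite, nor indefinite. The second-order test alone is inconclusive -> degen.
(Indeed, f is constant along the null direction of H through x*, so x* is not a strict local extremum.)

degen


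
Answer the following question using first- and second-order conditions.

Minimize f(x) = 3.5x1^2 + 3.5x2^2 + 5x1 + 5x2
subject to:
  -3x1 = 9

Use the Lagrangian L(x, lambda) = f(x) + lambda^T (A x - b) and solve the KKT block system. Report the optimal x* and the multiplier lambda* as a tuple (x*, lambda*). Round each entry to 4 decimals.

Form the Lagrangian:
  L(x, lambda) = (1/2) x^T Q x + c^T x + lambda^T (A x - b)
Stationarity (grad_x L = 0): Q x + c + A^T lambda = 0.
Primal feasibility: A x = b.

This gives the KKT block system:
  [ Q   A^T ] [ x     ]   [-c ]
  [ A    0  ] [ lambda ] = [ b ]

Solving the linear system:
  x*      = (-3, -0.7143)
  lambda* = (-5.3333)
  f(x*)   = 14.7143

x* = (-3, -0.7143), lambda* = (-5.3333)


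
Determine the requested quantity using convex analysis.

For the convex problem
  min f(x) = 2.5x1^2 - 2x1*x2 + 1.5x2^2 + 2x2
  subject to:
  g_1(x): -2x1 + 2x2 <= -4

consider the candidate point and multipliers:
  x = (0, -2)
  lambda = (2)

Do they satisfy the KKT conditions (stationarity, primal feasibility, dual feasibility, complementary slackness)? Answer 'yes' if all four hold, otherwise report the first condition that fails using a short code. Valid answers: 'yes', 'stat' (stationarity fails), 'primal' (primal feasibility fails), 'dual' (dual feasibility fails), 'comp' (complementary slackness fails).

Gradient of f: grad f(x) = Q x + c = (4, -4)
Constraint values g_i(x) = a_i^T x - b_i:
  g_1((0, -2)) = 0
Stationarity residual: grad f(x) + sum_i lambda_i a_i = (0, 0)
  -> stationarity OK
Primal feasibility (all g_i <= 0): OK
Dual feasibility (all lambda_i >= 0): OK
Complementary slackness (lambda_i * g_i(x) = 0 for all i): OK

Verdict: yes, KKT holds.

yes


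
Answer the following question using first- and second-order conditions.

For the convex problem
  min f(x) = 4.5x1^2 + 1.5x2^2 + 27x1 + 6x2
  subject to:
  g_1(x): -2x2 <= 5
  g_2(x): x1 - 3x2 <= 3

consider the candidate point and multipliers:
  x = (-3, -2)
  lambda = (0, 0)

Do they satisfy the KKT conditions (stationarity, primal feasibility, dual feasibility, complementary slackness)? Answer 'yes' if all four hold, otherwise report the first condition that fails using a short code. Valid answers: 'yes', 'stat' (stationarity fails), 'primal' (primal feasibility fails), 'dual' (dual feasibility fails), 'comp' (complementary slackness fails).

Gradient of f: grad f(x) = Q x + c = (0, 0)
Constraint values g_i(x) = a_i^T x - b_i:
  g_1((-3, -2)) = -1
  g_2((-3, -2)) = 0
Stationarity residual: grad f(x) + sum_i lambda_i a_i = (0, 0)
  -> stationarity OK
Primal feasibility (all g_i <= 0): OK
Dual feasibility (all lambda_i >= 0): OK
Complementary slackness (lambda_i * g_i(x) = 0 for all i): OK

Verdict: yes, KKT holds.

yes


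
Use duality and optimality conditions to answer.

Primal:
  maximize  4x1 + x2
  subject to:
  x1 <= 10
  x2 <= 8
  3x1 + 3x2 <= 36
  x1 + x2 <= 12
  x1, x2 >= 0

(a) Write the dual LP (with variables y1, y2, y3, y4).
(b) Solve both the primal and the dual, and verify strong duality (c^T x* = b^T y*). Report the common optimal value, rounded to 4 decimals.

The standard primal-dual pair for 'max c^T x s.t. A x <= b, x >= 0' is:
  Dual:  min b^T y  s.t.  A^T y >= c,  y >= 0.

So the dual LP is:
  minimize  10y1 + 8y2 + 36y3 + 12y4
  subject to:
    y1 + 3y3 + y4 >= 4
    y2 + 3y3 + y4 >= 1
    y1, y2, y3, y4 >= 0

Solving the primal: x* = (10, 2).
  primal value c^T x* = 42.
Solving the dual: y* = (3, 0, 0.3333, 0).
  dual value b^T y* = 42.
Strong duality: c^T x* = b^T y*. Confirmed.

42


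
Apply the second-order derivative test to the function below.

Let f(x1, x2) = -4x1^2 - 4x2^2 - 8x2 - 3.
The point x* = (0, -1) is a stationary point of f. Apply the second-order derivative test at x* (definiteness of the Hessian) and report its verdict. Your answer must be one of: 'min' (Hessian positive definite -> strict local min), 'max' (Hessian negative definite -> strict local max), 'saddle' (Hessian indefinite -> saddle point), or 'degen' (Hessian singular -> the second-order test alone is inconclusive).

Compute the Hessian H = grad^2 f:
  H = [[-8, 0], [0, -8]]
Verify stationarity: grad f(x*) = H x* + g = (0, 0).
Eigenvalues of H: -8, -8.
Both eigenvalues < 0, so H is negative definite -> x* is a strict local max.

max


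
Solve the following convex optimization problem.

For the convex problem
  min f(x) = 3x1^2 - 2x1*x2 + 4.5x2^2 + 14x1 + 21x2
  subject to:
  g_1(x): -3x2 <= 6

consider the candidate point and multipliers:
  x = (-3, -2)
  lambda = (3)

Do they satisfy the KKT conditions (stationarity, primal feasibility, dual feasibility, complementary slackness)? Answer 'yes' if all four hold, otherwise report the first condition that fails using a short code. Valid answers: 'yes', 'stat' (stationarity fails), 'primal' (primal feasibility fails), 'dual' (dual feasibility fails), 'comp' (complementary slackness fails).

Gradient of f: grad f(x) = Q x + c = (0, 9)
Constraint values g_i(x) = a_i^T x - b_i:
  g_1((-3, -2)) = 0
Stationarity residual: grad f(x) + sum_i lambda_i a_i = (0, 0)
  -> stationarity OK
Primal feasibility (all g_i <= 0): OK
Dual feasibility (all lambda_i >= 0): OK
Complementary slackness (lambda_i * g_i(x) = 0 for all i): OK

Verdict: yes, KKT holds.

yes


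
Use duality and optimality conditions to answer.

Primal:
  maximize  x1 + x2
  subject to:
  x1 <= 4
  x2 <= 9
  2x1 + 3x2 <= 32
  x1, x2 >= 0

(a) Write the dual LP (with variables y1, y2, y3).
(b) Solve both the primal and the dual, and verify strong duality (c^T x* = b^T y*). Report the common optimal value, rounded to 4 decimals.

The standard primal-dual pair for 'max c^T x s.t. A x <= b, x >= 0' is:
  Dual:  min b^T y  s.t.  A^T y >= c,  y >= 0.

So the dual LP is:
  minimize  4y1 + 9y2 + 32y3
  subject to:
    y1 + 2y3 >= 1
    y2 + 3y3 >= 1
    y1, y2, y3 >= 0

Solving the primal: x* = (4, 8).
  primal value c^T x* = 12.
Solving the dual: y* = (0.3333, 0, 0.3333).
  dual value b^T y* = 12.
Strong duality: c^T x* = b^T y*. Confirmed.

12


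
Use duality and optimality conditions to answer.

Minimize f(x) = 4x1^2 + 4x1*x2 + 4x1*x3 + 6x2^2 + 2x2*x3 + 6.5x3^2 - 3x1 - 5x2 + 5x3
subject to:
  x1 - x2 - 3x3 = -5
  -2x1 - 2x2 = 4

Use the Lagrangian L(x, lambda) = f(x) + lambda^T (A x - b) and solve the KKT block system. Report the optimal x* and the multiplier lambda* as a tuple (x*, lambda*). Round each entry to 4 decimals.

Form the Lagrangian:
  L(x, lambda) = (1/2) x^T Q x + c^T x + lambda^T (A x - b)
Stationarity (grad_x L = 0): Q x + c + A^T lambda = 0.
Primal feasibility: A x = b.

This gives the KKT block system:
  [ Q   A^T ] [ x     ]   [-c ]
  [ A    0  ] [ lambda ] = [ b ]

Solving the linear system:
  x*      = (-2.1304, 0.1304, 0.913)
  lambda* = (2.8696, -6.5)
  f(x*)   = 25.3261

x* = (-2.1304, 0.1304, 0.913), lambda* = (2.8696, -6.5)


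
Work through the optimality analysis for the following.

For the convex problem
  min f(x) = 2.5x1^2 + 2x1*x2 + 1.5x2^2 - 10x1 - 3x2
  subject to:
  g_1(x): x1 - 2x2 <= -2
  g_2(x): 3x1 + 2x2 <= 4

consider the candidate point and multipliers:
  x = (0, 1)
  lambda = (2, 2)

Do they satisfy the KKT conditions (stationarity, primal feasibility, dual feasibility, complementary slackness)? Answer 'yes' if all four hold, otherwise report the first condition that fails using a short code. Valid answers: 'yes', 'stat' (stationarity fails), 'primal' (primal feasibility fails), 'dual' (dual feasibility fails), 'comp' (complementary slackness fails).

Gradient of f: grad f(x) = Q x + c = (-8, 0)
Constraint values g_i(x) = a_i^T x - b_i:
  g_1((0, 1)) = 0
  g_2((0, 1)) = -2
Stationarity residual: grad f(x) + sum_i lambda_i a_i = (0, 0)
  -> stationarity OK
Primal feasibility (all g_i <= 0): OK
Dual feasibility (all lambda_i >= 0): OK
Complementary slackness (lambda_i * g_i(x) = 0 for all i): FAILS

Verdict: the first failing condition is complementary_slackness -> comp.

comp


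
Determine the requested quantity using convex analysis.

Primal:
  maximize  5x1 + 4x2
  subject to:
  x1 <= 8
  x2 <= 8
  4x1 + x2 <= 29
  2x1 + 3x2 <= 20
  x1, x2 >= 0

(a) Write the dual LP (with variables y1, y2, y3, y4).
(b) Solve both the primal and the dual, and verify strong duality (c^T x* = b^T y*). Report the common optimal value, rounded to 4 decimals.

The standard primal-dual pair for 'max c^T x s.t. A x <= b, x >= 0' is:
  Dual:  min b^T y  s.t.  A^T y >= c,  y >= 0.

So the dual LP is:
  minimize  8y1 + 8y2 + 29y3 + 20y4
  subject to:
    y1 + 4y3 + 2y4 >= 5
    y2 + y3 + 3y4 >= 4
    y1, y2, y3, y4 >= 0

Solving the primal: x* = (6.7, 2.2).
  primal value c^T x* = 42.3.
Solving the dual: y* = (0, 0, 0.7, 1.1).
  dual value b^T y* = 42.3.
Strong duality: c^T x* = b^T y*. Confirmed.

42.3


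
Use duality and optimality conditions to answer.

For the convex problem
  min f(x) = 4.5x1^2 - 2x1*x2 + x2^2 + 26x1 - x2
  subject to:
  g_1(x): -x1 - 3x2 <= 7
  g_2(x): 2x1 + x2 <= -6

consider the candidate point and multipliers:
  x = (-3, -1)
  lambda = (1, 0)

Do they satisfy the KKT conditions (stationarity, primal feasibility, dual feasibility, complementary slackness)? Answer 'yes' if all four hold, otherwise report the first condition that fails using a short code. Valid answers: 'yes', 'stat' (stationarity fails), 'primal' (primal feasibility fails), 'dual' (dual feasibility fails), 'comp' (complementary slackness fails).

Gradient of f: grad f(x) = Q x + c = (1, 3)
Constraint values g_i(x) = a_i^T x - b_i:
  g_1((-3, -1)) = -1
  g_2((-3, -1)) = -1
Stationarity residual: grad f(x) + sum_i lambda_i a_i = (0, 0)
  -> stationarity OK
Primal feasibility (all g_i <= 0): OK
Dual feasibility (all lambda_i >= 0): OK
Complementary slackness (lambda_i * g_i(x) = 0 for all i): FAILS

Verdict: the first failing condition is complementary_slackness -> comp.

comp


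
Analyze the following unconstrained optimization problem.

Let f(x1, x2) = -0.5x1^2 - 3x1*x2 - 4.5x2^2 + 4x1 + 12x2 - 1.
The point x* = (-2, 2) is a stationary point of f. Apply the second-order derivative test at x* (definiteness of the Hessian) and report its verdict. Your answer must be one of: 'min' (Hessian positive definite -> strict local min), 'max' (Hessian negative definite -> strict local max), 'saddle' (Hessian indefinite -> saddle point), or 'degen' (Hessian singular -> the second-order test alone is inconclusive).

Compute the Hessian H = grad^2 f:
  H = [[-1, -3], [-3, -9]]
Verify stationarity: grad f(x*) = H x* + g = (0, 0).
Eigenvalues of H: -10, 0.
H has a zero eigenvalue (singular; negative semidefinite but not definite), so H is neither positive definite, negative definite, nor indefinite. The second-order test alone is inconclusive -> degen.
(Indeed, f is constant along the null direction of H through x*, so x* is not a strict local extremum.)

degen


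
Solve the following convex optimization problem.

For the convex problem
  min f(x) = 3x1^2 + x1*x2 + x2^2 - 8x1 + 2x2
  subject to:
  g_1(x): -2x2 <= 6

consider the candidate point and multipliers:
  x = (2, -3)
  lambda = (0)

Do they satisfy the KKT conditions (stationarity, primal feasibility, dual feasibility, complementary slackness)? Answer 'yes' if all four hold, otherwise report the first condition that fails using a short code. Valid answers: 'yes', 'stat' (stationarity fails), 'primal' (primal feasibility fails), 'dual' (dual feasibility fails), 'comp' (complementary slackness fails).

Gradient of f: grad f(x) = Q x + c = (1, -2)
Constraint values g_i(x) = a_i^T x - b_i:
  g_1((2, -3)) = 0
Stationarity residual: grad f(x) + sum_i lambda_i a_i = (1, -2)
  -> stationarity FAILS
Primal feasibility (all g_i <= 0): OK
Dual feasibility (all lambda_i >= 0): OK
Complementary slackness (lambda_i * g_i(x) = 0 for all i): OK

Verdict: the first failing condition is stationarity -> stat.

stat
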